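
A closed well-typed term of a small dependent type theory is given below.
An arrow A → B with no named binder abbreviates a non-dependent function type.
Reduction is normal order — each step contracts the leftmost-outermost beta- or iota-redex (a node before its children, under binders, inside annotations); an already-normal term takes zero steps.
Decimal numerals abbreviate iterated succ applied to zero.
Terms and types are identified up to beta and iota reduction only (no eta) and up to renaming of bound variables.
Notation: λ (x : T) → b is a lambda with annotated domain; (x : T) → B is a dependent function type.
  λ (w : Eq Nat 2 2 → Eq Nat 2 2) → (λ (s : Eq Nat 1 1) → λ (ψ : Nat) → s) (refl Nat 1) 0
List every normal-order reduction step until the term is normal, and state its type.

reduction (normal order):
  λ (w : Eq Nat 2 2 → Eq Nat 2 2) → (λ (s : Eq Nat 1 1) → λ (ψ : Nat) → s) (refl Nat 1) 0
  ~> λ (w : Eq Nat 2 2 → Eq Nat 2 2) → (λ (s : Nat) → refl Nat 1) 0
  ~> λ (w : Eq Nat 2 2 → Eq Nat 2 2) → refl Nat 1
inferred type:
  (Eq Nat 2 2 → Eq Nat 2 2) → Eq Nat 1 1


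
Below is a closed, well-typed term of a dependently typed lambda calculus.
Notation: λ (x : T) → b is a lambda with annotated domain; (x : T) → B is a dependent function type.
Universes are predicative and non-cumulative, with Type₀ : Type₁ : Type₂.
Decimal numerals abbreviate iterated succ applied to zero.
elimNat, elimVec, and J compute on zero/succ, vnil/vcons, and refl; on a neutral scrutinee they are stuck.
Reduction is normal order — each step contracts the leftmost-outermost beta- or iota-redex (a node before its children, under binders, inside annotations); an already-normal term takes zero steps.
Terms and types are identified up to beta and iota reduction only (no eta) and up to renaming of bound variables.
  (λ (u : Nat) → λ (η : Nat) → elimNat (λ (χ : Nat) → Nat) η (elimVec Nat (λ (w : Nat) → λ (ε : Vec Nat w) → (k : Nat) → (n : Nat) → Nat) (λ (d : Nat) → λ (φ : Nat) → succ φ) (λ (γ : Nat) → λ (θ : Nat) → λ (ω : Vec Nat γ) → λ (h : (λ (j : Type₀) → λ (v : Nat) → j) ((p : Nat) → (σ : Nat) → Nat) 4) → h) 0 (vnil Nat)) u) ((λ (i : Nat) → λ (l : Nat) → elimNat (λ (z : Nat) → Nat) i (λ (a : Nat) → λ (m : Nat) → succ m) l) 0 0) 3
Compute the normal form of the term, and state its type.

reduced normal form:
  3
the term's type:
  Nat


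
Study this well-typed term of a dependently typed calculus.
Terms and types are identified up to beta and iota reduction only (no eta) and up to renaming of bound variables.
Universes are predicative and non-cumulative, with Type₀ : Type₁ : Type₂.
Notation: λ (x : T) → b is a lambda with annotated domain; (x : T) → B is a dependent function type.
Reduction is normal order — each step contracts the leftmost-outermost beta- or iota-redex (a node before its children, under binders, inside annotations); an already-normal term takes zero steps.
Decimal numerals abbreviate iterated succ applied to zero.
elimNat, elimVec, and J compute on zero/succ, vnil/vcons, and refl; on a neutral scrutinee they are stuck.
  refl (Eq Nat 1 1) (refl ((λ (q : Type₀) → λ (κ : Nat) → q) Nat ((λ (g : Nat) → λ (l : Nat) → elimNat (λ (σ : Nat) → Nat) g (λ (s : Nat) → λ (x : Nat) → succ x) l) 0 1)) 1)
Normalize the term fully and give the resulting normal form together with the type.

resulting normal form:
  refl (Eq Nat 1 1) (refl Nat 1)
type:
  Eq (Eq Nat 1 1) (refl Nat 1) (refl Nat 1)
observation: the leftmost-outermost redex is a beta-redex, and normalization takes 2 steps.


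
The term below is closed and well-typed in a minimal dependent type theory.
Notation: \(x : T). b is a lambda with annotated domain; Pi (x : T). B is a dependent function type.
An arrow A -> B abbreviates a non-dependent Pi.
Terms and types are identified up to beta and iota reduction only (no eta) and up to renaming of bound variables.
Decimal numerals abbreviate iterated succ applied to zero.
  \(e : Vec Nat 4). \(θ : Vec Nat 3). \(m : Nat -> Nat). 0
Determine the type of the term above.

inferred type:
  Vec Nat 4 -> Vec Nat 3 -> (Nat -> Nat) -> Nat


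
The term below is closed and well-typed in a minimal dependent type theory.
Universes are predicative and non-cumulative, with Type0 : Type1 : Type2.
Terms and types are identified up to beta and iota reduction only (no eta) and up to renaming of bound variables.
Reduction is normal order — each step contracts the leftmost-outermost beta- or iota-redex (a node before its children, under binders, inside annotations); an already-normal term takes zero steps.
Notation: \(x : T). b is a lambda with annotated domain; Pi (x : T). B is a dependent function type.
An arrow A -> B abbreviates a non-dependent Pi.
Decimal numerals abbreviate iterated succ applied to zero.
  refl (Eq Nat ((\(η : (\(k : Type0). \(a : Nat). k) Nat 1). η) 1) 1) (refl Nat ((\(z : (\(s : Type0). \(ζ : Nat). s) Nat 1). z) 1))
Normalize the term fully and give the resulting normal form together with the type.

resulting normal form:
  refl (Eq Nat 1 1) (refl Nat 1)
the term's type:
  Eq (Eq Nat 1 1) (refl Nat 1) (refl Nat 1)
observation: normalization takes exactly 2 steps under the normal-order strategy.


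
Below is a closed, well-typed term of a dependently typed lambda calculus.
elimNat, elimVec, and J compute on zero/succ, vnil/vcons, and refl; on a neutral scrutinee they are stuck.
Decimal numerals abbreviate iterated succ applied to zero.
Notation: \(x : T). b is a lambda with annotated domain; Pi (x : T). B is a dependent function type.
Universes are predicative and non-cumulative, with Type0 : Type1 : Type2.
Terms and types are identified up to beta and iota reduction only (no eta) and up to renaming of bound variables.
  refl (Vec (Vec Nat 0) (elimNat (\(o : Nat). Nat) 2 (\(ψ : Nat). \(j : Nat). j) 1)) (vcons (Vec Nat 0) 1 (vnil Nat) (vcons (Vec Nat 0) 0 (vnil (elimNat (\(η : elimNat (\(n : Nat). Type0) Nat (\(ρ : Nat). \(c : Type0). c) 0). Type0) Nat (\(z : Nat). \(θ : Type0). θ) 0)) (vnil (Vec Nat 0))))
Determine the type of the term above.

inferred type:
  Eq (Vec (Vec Nat 0) 2) (vcons (Vec Nat 0) 1 (vnil Nat) (vcons (Vec Nat 0) 0 (vnil Nat) (vnil (Vec Nat 0)))) (vcons (Vec Nat 0) 1 (vnil Nat) (vcons (Vec Nat 0) 0 (vnil Nat) (vnil (Vec Nat 0))))


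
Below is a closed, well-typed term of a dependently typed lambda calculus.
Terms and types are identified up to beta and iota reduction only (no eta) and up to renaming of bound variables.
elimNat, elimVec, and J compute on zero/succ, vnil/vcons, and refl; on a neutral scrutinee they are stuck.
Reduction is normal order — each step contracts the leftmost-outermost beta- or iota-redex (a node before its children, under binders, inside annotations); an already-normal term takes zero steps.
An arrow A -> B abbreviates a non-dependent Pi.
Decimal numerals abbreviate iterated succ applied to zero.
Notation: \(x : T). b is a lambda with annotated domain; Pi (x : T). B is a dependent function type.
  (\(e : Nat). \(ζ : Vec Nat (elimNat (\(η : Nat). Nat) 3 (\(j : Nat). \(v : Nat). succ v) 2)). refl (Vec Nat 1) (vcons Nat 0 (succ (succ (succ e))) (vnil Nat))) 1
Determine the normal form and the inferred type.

reduced normal form:
  \(e : Vec Nat 5). refl (Vec Nat 1) (vcons Nat 0 4 (vnil Nat))
type:
  Vec Nat 5 -> Eq (Vec Nat 1) (vcons Nat 0 4 (vnil Nat)) (vcons Nat 0 4 (vnil Nat))
observation: contracting a beta-redex first, the term normalizes in 8 steps.


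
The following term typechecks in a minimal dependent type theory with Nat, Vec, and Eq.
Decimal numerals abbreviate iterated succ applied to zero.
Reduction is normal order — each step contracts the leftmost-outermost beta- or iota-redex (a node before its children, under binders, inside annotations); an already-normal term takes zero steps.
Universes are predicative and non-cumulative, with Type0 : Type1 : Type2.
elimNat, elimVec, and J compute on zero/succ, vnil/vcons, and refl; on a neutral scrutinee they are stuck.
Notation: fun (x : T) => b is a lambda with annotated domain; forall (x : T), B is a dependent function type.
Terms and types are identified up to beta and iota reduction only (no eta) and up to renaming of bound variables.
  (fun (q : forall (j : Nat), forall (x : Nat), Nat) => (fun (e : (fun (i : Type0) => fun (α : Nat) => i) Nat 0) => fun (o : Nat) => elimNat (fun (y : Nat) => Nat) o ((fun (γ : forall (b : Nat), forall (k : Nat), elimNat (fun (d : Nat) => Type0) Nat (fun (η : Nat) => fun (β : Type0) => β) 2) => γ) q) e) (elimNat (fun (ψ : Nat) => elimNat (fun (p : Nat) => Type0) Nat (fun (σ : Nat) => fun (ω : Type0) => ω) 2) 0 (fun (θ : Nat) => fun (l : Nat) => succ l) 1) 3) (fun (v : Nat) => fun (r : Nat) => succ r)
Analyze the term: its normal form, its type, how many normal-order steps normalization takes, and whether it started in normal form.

normal form:
  4
the term's type:
  Nat
steps to reach normal form (normal order): 12
started in normal form: no
first redex: a beta-redex


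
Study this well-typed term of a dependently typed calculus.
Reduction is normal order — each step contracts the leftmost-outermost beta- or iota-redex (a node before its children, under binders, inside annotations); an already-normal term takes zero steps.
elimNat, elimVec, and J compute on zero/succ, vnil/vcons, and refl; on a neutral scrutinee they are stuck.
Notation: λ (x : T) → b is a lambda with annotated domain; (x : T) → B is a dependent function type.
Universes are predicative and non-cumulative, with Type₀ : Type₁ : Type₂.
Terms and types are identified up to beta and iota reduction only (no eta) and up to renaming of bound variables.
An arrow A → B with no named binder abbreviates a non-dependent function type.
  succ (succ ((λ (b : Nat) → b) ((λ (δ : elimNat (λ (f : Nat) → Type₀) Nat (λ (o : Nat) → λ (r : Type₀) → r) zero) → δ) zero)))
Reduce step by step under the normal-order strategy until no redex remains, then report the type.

normal-order reduction:
  succ (succ ((λ (b : Nat) → b) ((λ (δ : elimNat (λ (f : Nat) → Type₀) Nat (λ (o : Nat) → λ (r : Type₀) → r) zero) → δ) zero)))
  ~> succ (succ ((λ (b : elimNat (λ (δ : Nat) → Type₀) Nat (λ (f : Nat) → λ (o : Type₀) → o) zero) → b) zero))
  ~> succ (succ zero)
the term's type:
  Nat


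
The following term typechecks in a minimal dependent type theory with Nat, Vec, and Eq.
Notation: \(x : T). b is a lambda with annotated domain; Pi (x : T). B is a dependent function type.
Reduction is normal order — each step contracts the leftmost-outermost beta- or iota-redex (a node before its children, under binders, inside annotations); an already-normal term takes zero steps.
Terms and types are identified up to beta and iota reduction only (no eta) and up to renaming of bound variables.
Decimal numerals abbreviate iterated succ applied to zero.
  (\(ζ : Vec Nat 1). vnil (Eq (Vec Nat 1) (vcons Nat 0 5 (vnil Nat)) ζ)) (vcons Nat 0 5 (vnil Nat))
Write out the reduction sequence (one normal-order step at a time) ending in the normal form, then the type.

normal-order reduction sequence:
  (\(ζ : Vec Nat 1). vnil (Eq (Vec Nat 1) (vcons Nat 0 5 (vnil Nat)) ζ)) (vcons Nat 0 5 (vnil Nat))
  ~> vnil (Eq (Vec Nat 1) (vcons Nat 0 5 (vnil Nat)) (vcons Nat 0 5 (vnil Nat)))
inferred type:
  Vec (Eq (Vec Nat 1) (vcons Nat 0 5 (vnil Nat)) (vcons Nat 0 5 (vnil Nat))) 0


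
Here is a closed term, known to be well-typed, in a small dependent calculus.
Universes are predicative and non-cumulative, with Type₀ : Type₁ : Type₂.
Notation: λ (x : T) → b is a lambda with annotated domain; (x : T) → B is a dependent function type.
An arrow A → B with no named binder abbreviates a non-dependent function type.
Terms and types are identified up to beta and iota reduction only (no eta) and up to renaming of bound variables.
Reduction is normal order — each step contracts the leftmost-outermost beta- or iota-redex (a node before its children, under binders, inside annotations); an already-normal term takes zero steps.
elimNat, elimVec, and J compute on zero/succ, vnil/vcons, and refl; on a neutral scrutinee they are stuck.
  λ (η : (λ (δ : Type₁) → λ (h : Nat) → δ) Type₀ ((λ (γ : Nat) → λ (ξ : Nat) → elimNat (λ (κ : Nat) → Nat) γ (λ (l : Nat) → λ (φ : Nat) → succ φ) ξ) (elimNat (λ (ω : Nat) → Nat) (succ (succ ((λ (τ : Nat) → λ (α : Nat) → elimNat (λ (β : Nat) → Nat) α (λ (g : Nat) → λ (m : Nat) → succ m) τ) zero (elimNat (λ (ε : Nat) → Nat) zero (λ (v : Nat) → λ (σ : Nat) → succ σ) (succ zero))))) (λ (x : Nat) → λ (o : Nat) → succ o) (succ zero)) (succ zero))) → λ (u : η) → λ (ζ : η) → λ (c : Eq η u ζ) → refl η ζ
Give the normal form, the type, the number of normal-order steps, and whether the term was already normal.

resulting normal form:
  λ (η : Type₀) → λ (δ : η) → λ (h : η) → λ (γ : Eq η δ h) → refl η h
inferred type:
  (η : Type₀) → (δ : η) → (h : η) → Eq η δ h → Eq η h h
steps to reach normal form (normal order): 2
started in normal form: no
first contracted redex: a beta-redex


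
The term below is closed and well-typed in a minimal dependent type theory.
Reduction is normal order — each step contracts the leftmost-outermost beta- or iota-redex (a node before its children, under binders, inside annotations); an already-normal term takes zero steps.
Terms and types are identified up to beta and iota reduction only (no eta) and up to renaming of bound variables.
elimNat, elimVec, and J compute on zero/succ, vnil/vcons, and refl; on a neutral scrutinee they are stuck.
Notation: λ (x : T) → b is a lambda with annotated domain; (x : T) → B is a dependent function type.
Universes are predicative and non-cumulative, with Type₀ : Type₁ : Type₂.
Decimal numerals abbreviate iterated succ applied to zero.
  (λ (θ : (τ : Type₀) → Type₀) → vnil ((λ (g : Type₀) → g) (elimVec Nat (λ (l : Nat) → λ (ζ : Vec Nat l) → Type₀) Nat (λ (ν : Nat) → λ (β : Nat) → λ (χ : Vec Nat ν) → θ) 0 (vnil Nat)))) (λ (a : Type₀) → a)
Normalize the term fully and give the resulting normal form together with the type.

resulting normal form:
  vnil Nat
type:
  Vec Nat 0
observation: 3 normal-order steps normalize the term, beginning with a beta-redex.


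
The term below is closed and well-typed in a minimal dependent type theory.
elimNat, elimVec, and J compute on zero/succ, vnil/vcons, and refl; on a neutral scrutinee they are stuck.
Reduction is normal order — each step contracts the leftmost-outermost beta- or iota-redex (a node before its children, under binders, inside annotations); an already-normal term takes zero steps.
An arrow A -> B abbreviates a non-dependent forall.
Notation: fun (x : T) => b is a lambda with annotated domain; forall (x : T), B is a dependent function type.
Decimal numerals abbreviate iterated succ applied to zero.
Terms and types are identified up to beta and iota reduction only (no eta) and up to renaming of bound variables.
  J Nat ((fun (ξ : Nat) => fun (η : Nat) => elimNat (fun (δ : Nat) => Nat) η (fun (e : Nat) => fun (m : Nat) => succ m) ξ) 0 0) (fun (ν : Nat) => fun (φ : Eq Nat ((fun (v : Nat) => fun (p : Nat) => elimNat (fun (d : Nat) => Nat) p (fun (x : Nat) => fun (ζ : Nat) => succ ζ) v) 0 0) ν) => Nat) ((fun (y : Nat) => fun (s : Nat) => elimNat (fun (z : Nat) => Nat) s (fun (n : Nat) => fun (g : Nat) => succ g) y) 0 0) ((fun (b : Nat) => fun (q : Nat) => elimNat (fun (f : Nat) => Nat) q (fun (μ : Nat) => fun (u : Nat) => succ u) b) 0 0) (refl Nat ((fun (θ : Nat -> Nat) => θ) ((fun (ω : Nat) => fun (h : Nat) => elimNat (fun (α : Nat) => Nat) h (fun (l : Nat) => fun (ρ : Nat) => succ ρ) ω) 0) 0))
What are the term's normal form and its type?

resulting normal form:
  0
type:
  Nat
observation: the term reaches its normal form after 4 normal-order steps.


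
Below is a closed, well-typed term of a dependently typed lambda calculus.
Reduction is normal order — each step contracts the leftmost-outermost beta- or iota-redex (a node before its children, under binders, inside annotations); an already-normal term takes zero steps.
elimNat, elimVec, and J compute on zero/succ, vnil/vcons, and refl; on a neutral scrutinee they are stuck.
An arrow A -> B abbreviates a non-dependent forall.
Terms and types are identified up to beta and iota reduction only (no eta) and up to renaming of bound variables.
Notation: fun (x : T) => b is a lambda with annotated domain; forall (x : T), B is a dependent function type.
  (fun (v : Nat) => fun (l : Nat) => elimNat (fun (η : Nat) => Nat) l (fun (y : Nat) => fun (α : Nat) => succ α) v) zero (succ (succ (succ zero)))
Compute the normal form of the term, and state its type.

resulting normal form:
  succ (succ (succ zero))
inferred type:
  Nat


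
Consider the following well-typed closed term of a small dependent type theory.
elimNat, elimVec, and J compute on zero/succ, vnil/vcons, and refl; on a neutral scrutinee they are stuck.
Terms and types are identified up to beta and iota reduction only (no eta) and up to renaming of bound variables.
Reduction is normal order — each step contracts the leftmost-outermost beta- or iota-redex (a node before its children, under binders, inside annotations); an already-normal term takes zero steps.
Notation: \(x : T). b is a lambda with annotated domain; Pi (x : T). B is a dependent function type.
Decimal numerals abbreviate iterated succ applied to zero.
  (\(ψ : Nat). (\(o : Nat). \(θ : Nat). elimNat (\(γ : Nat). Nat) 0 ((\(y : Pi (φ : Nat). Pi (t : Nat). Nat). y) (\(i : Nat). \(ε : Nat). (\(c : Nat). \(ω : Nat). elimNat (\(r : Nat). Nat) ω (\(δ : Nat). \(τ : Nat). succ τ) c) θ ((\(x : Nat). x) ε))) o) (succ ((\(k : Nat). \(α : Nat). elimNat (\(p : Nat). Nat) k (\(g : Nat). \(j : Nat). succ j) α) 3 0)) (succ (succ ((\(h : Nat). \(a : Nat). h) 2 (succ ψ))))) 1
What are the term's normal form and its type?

reduced normal form:
  16
inferred type:
  Nat
observation: the first redex contracted is a beta-redex; the normal form is reached in 57 normal-order steps.


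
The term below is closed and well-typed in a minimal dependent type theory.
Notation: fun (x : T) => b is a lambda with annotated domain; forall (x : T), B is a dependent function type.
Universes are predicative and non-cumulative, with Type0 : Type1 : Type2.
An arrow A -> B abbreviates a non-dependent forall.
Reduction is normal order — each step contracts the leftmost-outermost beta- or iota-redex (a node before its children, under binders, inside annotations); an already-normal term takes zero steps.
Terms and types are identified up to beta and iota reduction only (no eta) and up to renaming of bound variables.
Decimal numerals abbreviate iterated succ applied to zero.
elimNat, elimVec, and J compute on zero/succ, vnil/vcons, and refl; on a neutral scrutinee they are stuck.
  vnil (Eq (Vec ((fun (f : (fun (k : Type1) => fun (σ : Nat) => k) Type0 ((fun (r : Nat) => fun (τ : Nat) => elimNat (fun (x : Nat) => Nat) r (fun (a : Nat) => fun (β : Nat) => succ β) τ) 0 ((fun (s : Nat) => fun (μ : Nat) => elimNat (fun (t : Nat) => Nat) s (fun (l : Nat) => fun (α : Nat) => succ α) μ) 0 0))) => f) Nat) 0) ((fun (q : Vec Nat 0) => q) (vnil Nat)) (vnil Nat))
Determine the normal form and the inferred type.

reduced normal form:
  vnil (Eq (Vec Nat 0) (vnil Nat) (vnil Nat))
inferred type:
  Vec (Eq (Vec Nat 0) (vnil Nat) (vnil Nat)) 0
observation: the term reaches its normal form after 2 normal-order steps.


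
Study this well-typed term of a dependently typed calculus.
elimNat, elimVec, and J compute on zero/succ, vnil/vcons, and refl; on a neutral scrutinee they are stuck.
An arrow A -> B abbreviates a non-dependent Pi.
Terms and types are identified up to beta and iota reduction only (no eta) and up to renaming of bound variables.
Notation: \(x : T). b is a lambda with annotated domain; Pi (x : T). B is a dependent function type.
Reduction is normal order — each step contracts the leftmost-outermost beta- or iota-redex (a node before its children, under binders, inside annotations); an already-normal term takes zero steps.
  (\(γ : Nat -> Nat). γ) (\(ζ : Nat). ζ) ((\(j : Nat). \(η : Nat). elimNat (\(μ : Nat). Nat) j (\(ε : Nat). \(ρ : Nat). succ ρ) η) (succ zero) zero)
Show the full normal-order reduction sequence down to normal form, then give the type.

normal-order reduction:
  (\(γ : Nat -> Nat). γ) (\(ζ : Nat). ζ) ((\(j : Nat). \(η : Nat). elimNat (\(μ : Nat). Nat) j (\(ε : Nat). \(ρ : Nat). succ ρ) η) (succ zero) zero)
  ~> (\(γ : Nat). γ) ((\(ζ : Nat). \(j : Nat). elimNat (\(η : Nat). Nat) ζ (\(μ : Nat). \(ε : Nat). succ ε) j) (succ zero) zero)
  ~> (\(γ : Nat). \(ζ : Nat). elimNat (\(j : Nat). Nat) γ (\(η : Nat). \(μ : Nat). succ μ) ζ) (succ zero) zero
  ~> (\(γ : Nat). elimNat (\(ζ : Nat). Nat) (succ zero) (\(j : Nat). \(η : Nat). succ η) γ) zero
  ~> elimNat (\(γ : Nat). Nat) (succ zero) (\(ζ : Nat). \(j : Nat). succ j) zero
  ~> succ zero
the term's type:
  Nat


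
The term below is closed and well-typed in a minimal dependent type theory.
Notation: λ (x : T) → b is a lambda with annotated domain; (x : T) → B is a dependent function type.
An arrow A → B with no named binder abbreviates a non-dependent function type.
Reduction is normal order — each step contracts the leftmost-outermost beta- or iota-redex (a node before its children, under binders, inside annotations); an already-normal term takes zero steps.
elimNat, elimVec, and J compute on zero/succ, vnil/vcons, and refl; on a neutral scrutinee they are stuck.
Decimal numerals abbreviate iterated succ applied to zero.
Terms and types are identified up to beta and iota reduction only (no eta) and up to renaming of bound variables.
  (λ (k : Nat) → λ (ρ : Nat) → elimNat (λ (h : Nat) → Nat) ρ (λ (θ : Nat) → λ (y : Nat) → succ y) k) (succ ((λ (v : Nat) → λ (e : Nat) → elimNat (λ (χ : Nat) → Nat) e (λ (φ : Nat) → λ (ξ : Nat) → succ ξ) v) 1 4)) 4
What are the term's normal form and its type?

normal form:
  10
the term's type:
  Nat
observation: normalization takes exactly 27 steps under the normal-order strategy.


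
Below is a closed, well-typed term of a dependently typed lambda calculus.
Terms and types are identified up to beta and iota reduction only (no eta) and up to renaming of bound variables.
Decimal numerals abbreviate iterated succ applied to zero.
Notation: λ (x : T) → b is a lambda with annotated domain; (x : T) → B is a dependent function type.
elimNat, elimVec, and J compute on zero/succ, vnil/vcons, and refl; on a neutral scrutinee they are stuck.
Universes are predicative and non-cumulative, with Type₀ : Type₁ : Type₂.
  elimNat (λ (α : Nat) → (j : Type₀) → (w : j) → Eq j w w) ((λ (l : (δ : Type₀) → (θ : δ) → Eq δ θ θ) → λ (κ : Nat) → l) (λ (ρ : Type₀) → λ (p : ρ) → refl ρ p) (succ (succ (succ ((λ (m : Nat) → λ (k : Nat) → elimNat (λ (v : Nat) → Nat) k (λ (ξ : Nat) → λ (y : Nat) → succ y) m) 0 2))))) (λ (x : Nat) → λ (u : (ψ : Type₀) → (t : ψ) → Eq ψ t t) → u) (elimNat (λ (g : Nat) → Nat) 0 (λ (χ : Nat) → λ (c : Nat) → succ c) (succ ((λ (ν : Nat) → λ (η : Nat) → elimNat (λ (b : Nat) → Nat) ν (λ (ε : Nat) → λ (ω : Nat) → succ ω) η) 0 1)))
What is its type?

type:
  (α : Type₀) → (j : α) → Eq α j j


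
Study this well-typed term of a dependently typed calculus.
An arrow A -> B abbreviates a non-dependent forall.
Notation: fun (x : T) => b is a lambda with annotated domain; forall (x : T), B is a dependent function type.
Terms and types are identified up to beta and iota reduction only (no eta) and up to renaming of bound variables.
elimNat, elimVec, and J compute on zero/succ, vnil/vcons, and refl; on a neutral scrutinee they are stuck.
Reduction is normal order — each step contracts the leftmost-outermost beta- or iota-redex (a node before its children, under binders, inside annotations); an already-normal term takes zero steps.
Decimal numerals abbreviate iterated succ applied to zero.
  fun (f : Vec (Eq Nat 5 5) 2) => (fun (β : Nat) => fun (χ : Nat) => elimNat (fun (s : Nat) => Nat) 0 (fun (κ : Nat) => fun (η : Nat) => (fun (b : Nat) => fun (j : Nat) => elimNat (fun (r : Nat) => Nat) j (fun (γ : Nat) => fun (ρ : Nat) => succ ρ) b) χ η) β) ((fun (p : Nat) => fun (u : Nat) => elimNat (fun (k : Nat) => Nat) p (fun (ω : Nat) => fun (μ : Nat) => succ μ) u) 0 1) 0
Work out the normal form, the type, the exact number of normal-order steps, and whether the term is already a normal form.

resulting normal form:
  fun (f : Vec (Eq Nat 5 5) 2) => 0
inferred type:
  Vec (Eq Nat 5 5) 2 -> Nat
steps to reach normal form (normal order): 15
started in normal form: no
first contracted redex: a beta-redex


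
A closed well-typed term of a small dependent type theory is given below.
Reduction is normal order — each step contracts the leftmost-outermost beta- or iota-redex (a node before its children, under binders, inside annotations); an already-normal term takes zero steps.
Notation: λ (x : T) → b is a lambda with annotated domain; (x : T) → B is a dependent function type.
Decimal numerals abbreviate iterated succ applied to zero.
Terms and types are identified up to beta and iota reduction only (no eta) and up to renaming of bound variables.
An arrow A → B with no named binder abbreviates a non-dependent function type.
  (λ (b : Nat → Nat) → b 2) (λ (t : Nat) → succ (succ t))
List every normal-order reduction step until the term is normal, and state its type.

normal-order reduction:
  (λ (b : Nat → Nat) → b 2) (λ (t : Nat) → succ (succ t))
  ~> (λ (b : Nat) → succ (succ b)) 2
  ~> 4
inferred type:
  Nat


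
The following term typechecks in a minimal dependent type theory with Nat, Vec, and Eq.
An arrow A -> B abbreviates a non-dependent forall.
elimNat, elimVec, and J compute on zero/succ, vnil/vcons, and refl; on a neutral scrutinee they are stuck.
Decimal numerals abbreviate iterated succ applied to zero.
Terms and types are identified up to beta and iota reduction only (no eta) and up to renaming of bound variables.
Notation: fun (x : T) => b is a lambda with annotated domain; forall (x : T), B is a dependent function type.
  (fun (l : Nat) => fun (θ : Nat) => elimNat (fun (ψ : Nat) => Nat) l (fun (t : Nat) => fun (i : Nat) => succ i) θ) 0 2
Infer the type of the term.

the term's type:
  Nat


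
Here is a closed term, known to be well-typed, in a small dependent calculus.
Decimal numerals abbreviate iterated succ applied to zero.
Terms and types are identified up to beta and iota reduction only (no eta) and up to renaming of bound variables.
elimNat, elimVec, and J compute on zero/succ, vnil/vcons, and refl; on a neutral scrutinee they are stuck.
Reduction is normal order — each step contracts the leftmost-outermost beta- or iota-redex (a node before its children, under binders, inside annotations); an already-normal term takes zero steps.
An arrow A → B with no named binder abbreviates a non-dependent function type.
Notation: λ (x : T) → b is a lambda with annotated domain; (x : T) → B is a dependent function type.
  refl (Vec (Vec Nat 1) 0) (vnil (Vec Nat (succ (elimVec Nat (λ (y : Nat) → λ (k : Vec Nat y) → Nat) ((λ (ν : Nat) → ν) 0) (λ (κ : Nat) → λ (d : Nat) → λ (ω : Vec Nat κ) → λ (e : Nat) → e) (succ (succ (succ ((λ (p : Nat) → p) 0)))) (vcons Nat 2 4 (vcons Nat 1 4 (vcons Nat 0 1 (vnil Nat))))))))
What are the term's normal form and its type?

normal form:
  refl (Vec (Vec Nat 1) 0) (vnil (Vec Nat 1))
type:
  Eq (Vec (Vec Nat 1) 0) (vnil (Vec Nat 1)) (vnil (Vec Nat 1))
observation: contracting an elimVec iota-redex first, the term normalizes in 17 steps.


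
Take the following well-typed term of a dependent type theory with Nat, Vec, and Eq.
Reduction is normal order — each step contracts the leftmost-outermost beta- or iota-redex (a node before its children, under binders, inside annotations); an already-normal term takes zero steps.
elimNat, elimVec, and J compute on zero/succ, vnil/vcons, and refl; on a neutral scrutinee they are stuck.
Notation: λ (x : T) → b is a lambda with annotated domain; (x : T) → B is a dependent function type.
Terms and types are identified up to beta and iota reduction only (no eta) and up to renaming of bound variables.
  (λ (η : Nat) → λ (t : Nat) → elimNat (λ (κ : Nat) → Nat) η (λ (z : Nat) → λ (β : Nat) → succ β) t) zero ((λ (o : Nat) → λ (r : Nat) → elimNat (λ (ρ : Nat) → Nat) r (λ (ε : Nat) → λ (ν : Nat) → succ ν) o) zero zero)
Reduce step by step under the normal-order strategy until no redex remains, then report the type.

normal-order reduction:
  (λ (η : Nat) → λ (t : Nat) → elimNat (λ (κ : Nat) → Nat) η (λ (z : Nat) → λ (β : Nat) → succ β) t) zero ((λ (o : Nat) → λ (r : Nat) → elimNat (λ (ρ : Nat) → Nat) r (λ (ε : Nat) → λ (ν : Nat) → succ ν) o) zero zero)
  ~> (λ (η : Nat) → elimNat (λ (t : Nat) → Nat) zero (λ (κ : Nat) → λ (z : Nat) → succ z) η) ((λ (β : Nat) → λ (o : Nat) → elimNat (λ (r : Nat) → Nat) o (λ (ρ : Nat) → λ (ε : Nat) → succ ε) β) zero zero)
  ~> elimNat (λ (η : Nat) → Nat) zero (λ (t : Nat) → λ (κ : Nat) → succ κ) ((λ (z : Nat) → λ (β : Nat) → elimNat (λ (o : Nat) → Nat) β (λ (r : Nat) → λ (ρ : Nat) → succ ρ) z) zero zero)
  ~> elimNat (λ (η : Nat) → Nat) zero (λ (t : Nat) → λ (κ : Nat) → succ κ) ((λ (z : Nat) → elimNat (λ (β : Nat) → Nat) z (λ (o : Nat) → λ (r : Nat) → succ r) zero) zero)
  ~> elimNat (λ (η : Nat) → Nat) zero (λ (t : Nat) → λ (κ : Nat) → succ κ) (elimNat (λ (z : Nat) → Nat) zero (λ (β : Nat) → λ (o : Nat) → succ o) zero)
  ~> elimNat (λ (η : Nat) → Nat) zero (λ (t : Nat) → λ (κ : Nat) → succ κ) zero
  ~> zero
type:
  Nat


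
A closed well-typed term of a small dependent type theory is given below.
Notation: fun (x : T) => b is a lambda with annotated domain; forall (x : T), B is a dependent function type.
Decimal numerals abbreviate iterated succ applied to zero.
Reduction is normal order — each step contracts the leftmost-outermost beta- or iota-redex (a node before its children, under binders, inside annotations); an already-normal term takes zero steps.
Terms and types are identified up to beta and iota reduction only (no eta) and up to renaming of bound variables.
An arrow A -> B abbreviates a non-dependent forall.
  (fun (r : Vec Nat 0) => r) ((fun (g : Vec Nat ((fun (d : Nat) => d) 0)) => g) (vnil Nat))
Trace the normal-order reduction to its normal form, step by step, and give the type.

normal-order reduction:
  (fun (r : Vec Nat 0) => r) ((fun (g : Vec Nat ((fun (d : Nat) => d) 0)) => g) (vnil Nat))
  ~> (fun (r : Vec Nat ((fun (g : Nat) => g) 0)) => r) (vnil Nat)
  ~> vnil Nat
inferred type:
  Vec Nat 0


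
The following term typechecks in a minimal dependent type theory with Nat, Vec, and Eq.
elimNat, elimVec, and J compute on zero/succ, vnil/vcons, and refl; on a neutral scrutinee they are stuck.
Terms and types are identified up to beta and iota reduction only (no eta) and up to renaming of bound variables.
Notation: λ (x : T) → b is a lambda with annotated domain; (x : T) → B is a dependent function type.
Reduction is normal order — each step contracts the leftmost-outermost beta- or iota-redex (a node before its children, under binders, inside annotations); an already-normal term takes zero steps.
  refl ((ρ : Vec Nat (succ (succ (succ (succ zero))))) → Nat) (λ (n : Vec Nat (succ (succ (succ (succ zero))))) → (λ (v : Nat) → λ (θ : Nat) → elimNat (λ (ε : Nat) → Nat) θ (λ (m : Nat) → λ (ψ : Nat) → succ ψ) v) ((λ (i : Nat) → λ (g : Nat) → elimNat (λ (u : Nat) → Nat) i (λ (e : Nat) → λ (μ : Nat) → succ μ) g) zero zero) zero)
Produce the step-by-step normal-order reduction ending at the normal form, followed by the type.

normal-order reduction sequence:
  refl ((ρ : Vec Nat (succ (succ (succ (succ zero))))) → Nat) (λ (n : Vec Nat (succ (succ (succ (succ zero))))) → (λ (v : Nat) → λ (θ : Nat) → elimNat (λ (ε : Nat) → Nat) θ (λ (m : Nat) → λ (ψ : Nat) → succ ψ) v) ((λ (i : Nat) → λ (g : Nat) → elimNat (λ (u : Nat) → Nat) i (λ (e : Nat) → λ (μ : Nat) → succ μ) g) zero zero) zero)
  ~> refl ((ρ : Vec Nat (succ (succ (succ (succ zero))))) → Nat) (λ (n : Vec Nat (succ (succ (succ (succ zero))))) → (λ (v : Nat) → elimNat (λ (θ : Nat) → Nat) v (λ (ε : Nat) → λ (m : Nat) → succ m) ((λ (ψ : Nat) → λ (i : Nat) → elimNat (λ (g : Nat) → Nat) ψ (λ (u : Nat) → λ (e : Nat) → succ e) i) zero zero)) zero)
  ~> refl ((ρ : Vec Nat (succ (succ (succ (succ zero))))) → Nat) (λ (n : Vec Nat (succ (succ (succ (succ zero))))) → elimNat (λ (v : Nat) → Nat) zero (λ (θ : Nat) → λ (ε : Nat) → succ ε) ((λ (m : Nat) → λ (ψ : Nat) → elimNat (λ (i : Nat) → Nat) m (λ (g : Nat) → λ (u : Nat) → succ u) ψ) zero zero))
  ~> refl ((ρ : Vec Nat (succ (succ (succ (succ zero))))) → Nat) (λ (n : Vec Nat (succ (succ (succ (succ zero))))) → elimNat (λ (v : Nat) → Nat) zero (λ (θ : Nat) → λ (ε : Nat) → succ ε) ((λ (m : Nat) → elimNat (λ (ψ : Nat) → Nat) zero (λ (i : Nat) → λ (g : Nat) → succ g) m) zero))
  ~> refl ((ρ : Vec Nat (succ (succ (succ (succ zero))))) → Nat) (λ (n : Vec Nat (succ (succ (succ (succ zero))))) → elimNat (λ (v : Nat) → Nat) zero (λ (θ : Nat) → λ (ε : Nat) → succ ε) (elimNat (λ (m : Nat) → Nat) zero (λ (ψ : Nat) → λ (i : Nat) → succ i) zero))
  ~> refl ((ρ : Vec Nat (succ (succ (succ (succ zero))))) → Nat) (λ (n : Vec Nat (succ (succ (succ (succ zero))))) → elimNat (λ (v : Nat) → Nat) zero (λ (θ : Nat) → λ (ε : Nat) → succ ε) zero)
  ~> refl ((ρ : Vec Nat (succ (succ (succ (succ zero))))) → Nat) (λ (n : Vec Nat (succ (succ (succ (succ zero))))) → zero)
type:
  Eq ((ρ : Vec Nat (succ (succ (succ (succ zero))))) → Nat) (λ (n : Vec Nat (succ (succ (succ (succ zero))))) → zero) (λ (v : Vec Nat (succ (succ (succ (succ zero))))) → zero)


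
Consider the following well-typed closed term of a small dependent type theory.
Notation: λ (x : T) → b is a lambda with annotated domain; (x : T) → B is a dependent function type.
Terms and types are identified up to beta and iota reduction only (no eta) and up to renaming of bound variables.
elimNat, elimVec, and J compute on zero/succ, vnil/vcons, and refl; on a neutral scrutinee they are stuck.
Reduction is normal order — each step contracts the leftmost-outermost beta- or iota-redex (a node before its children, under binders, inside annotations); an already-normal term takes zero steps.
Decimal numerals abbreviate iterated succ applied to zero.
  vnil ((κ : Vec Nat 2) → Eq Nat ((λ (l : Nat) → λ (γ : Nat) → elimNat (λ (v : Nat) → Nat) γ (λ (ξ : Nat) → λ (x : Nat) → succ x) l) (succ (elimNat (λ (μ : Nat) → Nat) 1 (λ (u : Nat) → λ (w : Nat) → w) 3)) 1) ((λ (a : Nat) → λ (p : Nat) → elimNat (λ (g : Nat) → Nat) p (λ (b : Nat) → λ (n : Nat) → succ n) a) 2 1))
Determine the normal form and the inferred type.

reduced normal form:
  vnil ((κ : Vec Nat 2) → Eq Nat 3 3)
type:
  Vec ((κ : Vec Nat 2) → Eq Nat 3 3) 0
observation: 28 normal-order steps normalize the term, beginning with a beta-redex.


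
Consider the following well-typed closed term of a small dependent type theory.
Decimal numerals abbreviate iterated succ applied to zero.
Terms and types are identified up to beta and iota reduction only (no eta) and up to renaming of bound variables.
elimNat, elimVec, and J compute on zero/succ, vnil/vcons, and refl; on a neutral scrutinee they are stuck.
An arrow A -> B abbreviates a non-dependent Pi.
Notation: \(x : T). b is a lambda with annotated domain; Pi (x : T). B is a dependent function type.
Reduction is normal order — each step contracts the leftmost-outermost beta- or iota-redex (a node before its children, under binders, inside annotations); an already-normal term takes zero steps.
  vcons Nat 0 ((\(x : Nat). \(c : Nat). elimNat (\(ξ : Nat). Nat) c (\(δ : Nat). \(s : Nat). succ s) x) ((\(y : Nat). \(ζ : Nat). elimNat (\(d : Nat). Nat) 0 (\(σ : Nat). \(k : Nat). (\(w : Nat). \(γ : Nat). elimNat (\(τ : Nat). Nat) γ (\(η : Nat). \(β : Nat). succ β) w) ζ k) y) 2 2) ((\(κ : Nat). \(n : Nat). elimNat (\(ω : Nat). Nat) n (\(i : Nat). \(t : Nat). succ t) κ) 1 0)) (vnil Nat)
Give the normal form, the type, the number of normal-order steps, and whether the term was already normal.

resulting normal form:
  vcons Nat 0 5 (vnil Nat)
inferred type:
  Vec Nat 1
reduction steps (normal order): 48
term was already normal: no
first contracted redex: a beta-redex


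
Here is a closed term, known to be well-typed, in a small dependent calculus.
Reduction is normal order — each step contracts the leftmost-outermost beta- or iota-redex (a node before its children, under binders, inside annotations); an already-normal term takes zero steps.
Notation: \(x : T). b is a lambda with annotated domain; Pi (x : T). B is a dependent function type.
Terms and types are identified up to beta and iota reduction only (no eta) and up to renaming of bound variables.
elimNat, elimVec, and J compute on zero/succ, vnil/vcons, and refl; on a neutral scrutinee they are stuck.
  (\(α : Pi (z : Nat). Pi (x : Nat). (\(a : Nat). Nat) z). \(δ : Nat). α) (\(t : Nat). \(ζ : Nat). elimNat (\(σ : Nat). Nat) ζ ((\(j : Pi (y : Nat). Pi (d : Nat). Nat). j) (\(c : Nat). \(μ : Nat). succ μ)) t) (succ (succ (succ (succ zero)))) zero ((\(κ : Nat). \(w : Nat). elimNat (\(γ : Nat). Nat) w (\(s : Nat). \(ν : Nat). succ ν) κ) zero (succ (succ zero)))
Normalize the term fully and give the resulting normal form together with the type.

normal form:
  succ (succ zero)
inferred type:
  Nat


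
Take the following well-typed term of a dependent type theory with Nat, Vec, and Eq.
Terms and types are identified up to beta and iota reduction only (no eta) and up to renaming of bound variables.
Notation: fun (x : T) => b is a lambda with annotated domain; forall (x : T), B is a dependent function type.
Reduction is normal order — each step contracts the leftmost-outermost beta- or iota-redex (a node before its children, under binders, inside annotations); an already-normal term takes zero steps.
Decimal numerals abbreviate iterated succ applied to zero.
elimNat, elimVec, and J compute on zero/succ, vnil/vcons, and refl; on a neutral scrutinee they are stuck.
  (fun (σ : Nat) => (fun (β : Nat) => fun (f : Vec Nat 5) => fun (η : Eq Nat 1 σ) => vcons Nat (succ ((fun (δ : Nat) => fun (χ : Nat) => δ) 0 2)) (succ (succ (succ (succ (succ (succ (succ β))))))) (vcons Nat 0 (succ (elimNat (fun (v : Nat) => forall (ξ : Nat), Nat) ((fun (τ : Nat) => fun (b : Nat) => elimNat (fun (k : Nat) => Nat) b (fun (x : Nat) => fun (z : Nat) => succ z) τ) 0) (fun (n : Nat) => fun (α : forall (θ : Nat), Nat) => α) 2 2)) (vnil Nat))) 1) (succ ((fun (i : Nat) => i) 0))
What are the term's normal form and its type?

normal form:
  fun (σ : Vec Nat 5) => fun (β : Eq Nat 1 1) => vcons Nat 1 8 (vcons Nat 0 3 (vnil Nat))
the term's type:
  forall (σ : Vec Nat 5), forall (β : Eq Nat 1 1), Vec Nat 2


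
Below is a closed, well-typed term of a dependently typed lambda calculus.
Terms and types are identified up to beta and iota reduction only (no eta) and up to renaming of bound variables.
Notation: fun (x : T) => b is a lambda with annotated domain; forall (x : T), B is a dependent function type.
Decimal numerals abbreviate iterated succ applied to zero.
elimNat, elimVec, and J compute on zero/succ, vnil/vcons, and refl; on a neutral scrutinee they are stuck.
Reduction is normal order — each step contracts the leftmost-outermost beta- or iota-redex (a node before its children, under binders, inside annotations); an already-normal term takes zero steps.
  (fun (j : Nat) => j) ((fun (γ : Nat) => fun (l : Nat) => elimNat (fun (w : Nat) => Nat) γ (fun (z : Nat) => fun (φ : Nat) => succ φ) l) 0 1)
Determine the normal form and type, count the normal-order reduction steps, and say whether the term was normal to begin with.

normal form:
  1
type:
  Nat
normal-order step count: 7
started in normal form: no
first contracted redex: a beta-redex
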